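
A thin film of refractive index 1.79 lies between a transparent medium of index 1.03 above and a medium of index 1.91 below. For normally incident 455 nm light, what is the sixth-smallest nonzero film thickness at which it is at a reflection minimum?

699 nm

Ray reflecting at the top interface goes from n = 1.03 toward n = 1.79: a half-wave phase shift.
At the lower boundary (n = 1.79 to n = 1.91) the reflected ray undergoes a half-wave phase shift.
Net: no relative phase inversion (both shifts match).
For weak reflection here: 2 n t = (m + ½) λ.
The sixth-smallest nonzero thickness corresponds to m = 5: t = (m + ½) λ / (2 n) = 5.50 × 455 / (2 × 1.79) = 699 nm.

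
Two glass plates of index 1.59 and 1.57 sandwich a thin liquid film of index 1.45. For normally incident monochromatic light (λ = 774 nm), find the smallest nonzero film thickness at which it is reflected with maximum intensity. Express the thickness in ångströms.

1334 Å

Ray reflecting at the top interface goes from n = 1.59 toward n = 1.45: no phase shift.
Bottom surface (1.45 → 1.57): reflection off a higher-index medium gives a half-wave phase shift.
Net: one phase inversion between the two reflected rays.
So the condition for constructive reflection is 2 n t = (m + ½) λ.
Minimum at m = 0: t = λ / (4 n) = 774 / (4 × 1.45) = 133 nm.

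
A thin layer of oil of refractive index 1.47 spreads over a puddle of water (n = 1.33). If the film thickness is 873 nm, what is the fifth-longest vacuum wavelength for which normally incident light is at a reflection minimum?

At the upper boundary (n = 1.0 to n = 1.47) the reflected ray undergoes a half-wave phase shift.
Ray reflecting at the bottom interface goes from n = 1.47 toward n = 1.33: no phase shift.
Net: one phase inversion between the two reflected rays.
For minimum reflection here: 2 n t = m λ.
λ = 2 n t / m. The fifth-longest wavelength is m = 5: λ = 2 × 1.47 × 873 / 5.00 = 513 nm.

513 nm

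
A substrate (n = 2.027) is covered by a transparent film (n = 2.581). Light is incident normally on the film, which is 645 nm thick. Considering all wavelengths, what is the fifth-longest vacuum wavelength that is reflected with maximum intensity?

740 nm

Ray reflecting at the top interface goes from n = 1.0 toward n = 2.581: a half-wave phase shift.
Bottom surface (2.581 → 2.027): reflection off a lower-index medium gives no phase shift.
Net: one phase inversion between the two reflected rays.
So the condition for constructive reflection is 2 n t = (m + ½) λ.
λ = 2 n t / (m + ½). The fifth-longest wavelength is m = 4: λ = 2 × 2.581 × 645 / 4.50 = 740 nm.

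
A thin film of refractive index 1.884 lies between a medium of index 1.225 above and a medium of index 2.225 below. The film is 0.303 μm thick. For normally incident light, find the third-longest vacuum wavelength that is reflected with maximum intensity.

Top surface (1.225 → 1.884): reflection off a higher-index medium gives a half-wave phase shift.
At the lower boundary (n = 1.884 to n = 2.225) the reflected ray undergoes a half-wave phase shift.
Zero or two π shifts → no net half-wave offset.
For strong reflection here: 2 n t = m λ.
λ = 2 n t / m. The third-longest wavelength is m = 3: λ = 2 × 1.884 × 303 / 3.00 = 381 nm.

381 nm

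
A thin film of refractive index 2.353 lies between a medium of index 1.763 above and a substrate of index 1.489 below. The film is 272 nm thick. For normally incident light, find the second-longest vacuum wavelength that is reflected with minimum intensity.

640 nm

Top surface (1.763 → 2.353): reflection off a higher-index medium gives a half-wave phase shift.
Bottom surface (2.353 → 1.489): reflection off a lower-index medium gives no phase shift.
Exactly one π shift → a net half-wave offset.
For minimum reflection here: 2 n t = m λ.
λ = 2 n t / m. The second-longest wavelength is m = 2: λ = 2 × 2.353 × 272 / 2.00 = 640 nm.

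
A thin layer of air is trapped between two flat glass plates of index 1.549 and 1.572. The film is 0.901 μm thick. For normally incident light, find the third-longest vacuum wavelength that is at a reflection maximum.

Ray reflecting at the top interface goes from n = 1.549 toward n = 1.0: no phase shift.
At the lower boundary (n = 1.0 to n = 1.572) the reflected ray undergoes a half-wave phase shift.
Net: one phase inversion between the two reflected rays.
With one net inversion, constructive interference in reflection requires 2 n t = (m + ½) λ.
λ = 2 n t / (m + ½). The third-longest wavelength is m = 2: λ = 2 × 1.0 × 901 / 2.50 = 721 nm.

721 nm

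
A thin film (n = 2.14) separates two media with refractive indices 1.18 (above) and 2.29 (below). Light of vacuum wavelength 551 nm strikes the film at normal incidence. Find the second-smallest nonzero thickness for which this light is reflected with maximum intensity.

Top surface (1.18 → 2.14): reflection off a higher-index medium gives a half-wave phase shift.
Ray reflecting at the bottom interface goes from n = 2.14 toward n = 2.29: a half-wave phase shift.
Zero or two π shifts → no net half-wave offset.
With no net inversion, constructive interference in reflection requires 2 n t = m λ.
The second-smallest nonzero thickness corresponds to m = 2: t = m λ / (2 n) = 2.00 × 551 / (2 × 2.14) = 257 nm.

257 nm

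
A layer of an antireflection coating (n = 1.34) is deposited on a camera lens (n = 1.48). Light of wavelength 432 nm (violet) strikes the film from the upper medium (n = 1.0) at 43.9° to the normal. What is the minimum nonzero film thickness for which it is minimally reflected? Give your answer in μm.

0.0942 μm

Top surface (1.0 → 1.34): reflection off a higher-index medium gives a half-wave phase shift.
Ray reflecting at the bottom interface goes from n = 1.34 toward n = 1.48: a half-wave phase shift.
Zero or two π shifts → no net half-wave offset.
For minimum reflection here: 2 n t cos θ_r = (m + ½) λ.
Snell's law: 1.0 sin 43.9° = 1.34 sin θ_r → sin θ_r = 0.517, cos θ_r = 0.856.
Minimum at m = 0: t = λ / (4 n cos θ_r) = 432 / (4 × 1.34 × 0.856) = 94.2 nm.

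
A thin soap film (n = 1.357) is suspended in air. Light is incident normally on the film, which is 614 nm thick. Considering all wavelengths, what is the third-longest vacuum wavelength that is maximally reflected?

667 nm

Top surface (1.0 → 1.357): reflection off a higher-index medium gives a half-wave phase shift.
Bottom surface (1.357 → 1.0): reflection off a lower-index medium gives no phase shift.
Exactly one π shift → a net half-wave offset.
With one net inversion, constructive interference in reflection requires 2 n t = (m + ½) λ.
λ = 2 n t / (m + ½). The third-longest wavelength is m = 2: λ = 2 × 1.357 × 614 / 2.50 = 667 nm.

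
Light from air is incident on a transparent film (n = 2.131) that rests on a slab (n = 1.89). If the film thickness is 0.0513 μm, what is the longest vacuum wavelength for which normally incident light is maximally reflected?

437 nm

Ray reflecting at the top interface goes from n = 1.0 toward n = 2.131: a half-wave phase shift.
At the lower boundary (n = 2.131 to n = 1.89) the reflected ray undergoes no phase shift.
Exactly one π shift → a net half-wave offset.
So the condition for constructive reflection is 2 n t = (m + ½) λ.
λ = 2 n t / (m + ½). The longest wavelength is m = 0: λ = 2 × 2.131 × 51.3 / 0.500 = 437 nm.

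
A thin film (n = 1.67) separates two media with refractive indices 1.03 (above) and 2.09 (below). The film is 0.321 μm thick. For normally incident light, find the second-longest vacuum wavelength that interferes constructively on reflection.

536 nm

At the upper boundary (n = 1.03 to n = 1.67) the reflected ray undergoes a half-wave phase shift.
Ray reflecting at the bottom interface goes from n = 1.67 toward n = 2.09: a half-wave phase shift.
The two reflections carry the same phase change, so no net offset.
For maximum reflection here: 2 n t = m λ.
λ = 2 n t / m. The second-longest wavelength is m = 2: λ = 2 × 1.67 × 321 / 2.00 = 536 nm.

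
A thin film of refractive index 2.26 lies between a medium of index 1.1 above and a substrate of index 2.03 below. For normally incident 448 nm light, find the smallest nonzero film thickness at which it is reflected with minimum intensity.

Ray reflecting at the top interface goes from n = 1.1 toward n = 2.26: a half-wave phase shift.
Ray reflecting at the bottom interface goes from n = 2.26 toward n = 2.03: no phase shift.
The two reflections differ by half a wavelength.
So the condition for destructive reflection is 2 n t = m λ.
Minimum nonzero at m = 1: t = λ / (2 n) = 448 / (2 × 2.26) = 99.1 nm.

99.1 nm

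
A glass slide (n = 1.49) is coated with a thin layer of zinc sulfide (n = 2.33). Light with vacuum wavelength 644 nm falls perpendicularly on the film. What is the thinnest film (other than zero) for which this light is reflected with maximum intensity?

69.1 nm

Top surface (1.0 → 2.33): reflection off a higher-index medium gives a half-wave phase shift.
Ray reflecting at the bottom interface goes from n = 2.33 toward n = 1.49: no phase shift.
Net: one phase inversion between the two reflected rays.
With one net inversion, constructive interference in reflection requires 2 n t = (m + ½) λ.
Minimum at m = 0: t = λ / (4 n) = 644 / (4 × 2.33) = 69.1 nm.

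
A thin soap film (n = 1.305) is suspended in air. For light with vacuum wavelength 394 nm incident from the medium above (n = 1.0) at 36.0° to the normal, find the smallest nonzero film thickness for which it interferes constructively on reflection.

At the upper boundary (n = 1.0 to n = 1.305) the reflected ray undergoes a half-wave phase shift.
Bottom surface (1.305 → 1.0): reflection off a lower-index medium gives no phase shift.
Net: one phase inversion between the two reflected rays.
So the condition for constructive reflection is 2 n t cos θ_r = (m + ½) λ.
Snell's law: 1.0 sin 36.0° = 1.305 sin θ_r → sin θ_r = 0.450, cos θ_r = 0.893.
Minimum at m = 0: t = λ / (4 n cos θ_r) = 394 / (4 × 1.305 × 0.893) = 84.5 nm.

84.5 nm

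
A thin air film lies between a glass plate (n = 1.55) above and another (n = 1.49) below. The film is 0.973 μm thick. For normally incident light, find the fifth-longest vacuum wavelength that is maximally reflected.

Top surface (1.55 → 1.0): reflection off a lower-index medium gives no phase shift.
Ray reflecting at the bottom interface goes from n = 1.0 toward n = 1.49: a half-wave phase shift.
Net: one phase inversion between the two reflected rays.
With one net inversion, constructive interference in reflection requires 2 n t = (m + ½) λ.
λ = 2 n t / (m + ½). The fifth-longest wavelength is m = 4: λ = 2 × 1.0 × 973 / 4.50 = 432 nm.

432 nm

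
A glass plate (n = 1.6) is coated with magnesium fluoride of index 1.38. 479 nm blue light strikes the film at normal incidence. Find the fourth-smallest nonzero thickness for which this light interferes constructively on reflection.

At the upper boundary (n = 1.0 to n = 1.38) the reflected ray undergoes a half-wave phase shift.
At the lower boundary (n = 1.38 to n = 1.6) the reflected ray undergoes a half-wave phase shift.
Zero or two π shifts → no net half-wave offset.
For maximum reflection here: 2 n t = m λ.
The fourth-smallest nonzero thickness corresponds to m = 4: t = m λ / (2 n) = 4.00 × 479 / (2 × 1.38) = 694 nm.

694 nm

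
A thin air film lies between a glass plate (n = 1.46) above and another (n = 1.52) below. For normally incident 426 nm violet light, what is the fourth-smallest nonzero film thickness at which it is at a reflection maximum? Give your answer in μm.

Top surface (1.46 → 1.0): reflection off a lower-index medium gives no phase shift.
Bottom surface (1.0 → 1.52): reflection off a higher-index medium gives a half-wave phase shift.
Exactly one π shift → a net half-wave offset.
With one net inversion, constructive interference in reflection requires 2 n t = (m + ½) λ.
The fourth-smallest nonzero thickness corresponds to m = 3: t = (m + ½) λ / (2 n) = 3.50 × 426 / (2 × 1.0) = 746 nm.

0.746 μm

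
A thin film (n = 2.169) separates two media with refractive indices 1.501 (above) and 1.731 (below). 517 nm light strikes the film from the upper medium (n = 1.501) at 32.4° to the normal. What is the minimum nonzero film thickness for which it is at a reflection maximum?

Ray reflecting at the top interface goes from n = 1.501 toward n = 2.169: a half-wave phase shift.
Ray reflecting at the bottom interface goes from n = 2.169 toward n = 1.731: no phase shift.
The two reflections differ by half a wavelength.
So the condition for constructive reflection is 2 n t cos θ_r = (m + ½) λ.
Snell's law: 1.501 sin 32.4° = 2.169 sin θ_r → sin θ_r = 0.371, cos θ_r = 0.929.
Minimum at m = 0: t = λ / (4 n cos θ_r) = 517 / (4 × 2.169 × 0.929) = 64.2 nm.

64.2 nm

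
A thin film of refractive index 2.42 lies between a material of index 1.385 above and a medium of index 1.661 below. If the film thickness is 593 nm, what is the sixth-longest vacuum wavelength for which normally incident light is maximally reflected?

522 nm

Top surface (1.385 → 2.42): reflection off a higher-index medium gives a half-wave phase shift.
Bottom surface (2.42 → 1.661): reflection off a lower-index medium gives no phase shift.
Exactly one π shift → a net half-wave offset.
So the condition for constructive reflection is 2 n t = (m + ½) λ.
λ = 2 n t / (m + ½). The sixth-longest wavelength is m = 5: λ = 2 × 2.42 × 593 / 5.50 = 522 nm.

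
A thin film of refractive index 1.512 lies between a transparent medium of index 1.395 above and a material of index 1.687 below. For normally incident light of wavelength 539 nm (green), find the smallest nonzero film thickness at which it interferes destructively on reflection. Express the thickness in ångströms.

Ray reflecting at the top interface goes from n = 1.395 toward n = 1.512: a half-wave phase shift.
Ray reflecting at the bottom interface goes from n = 1.512 toward n = 1.687: a half-wave phase shift.
Zero or two π shifts → no net half-wave offset.
So the condition for destructive reflection is 2 n t = (m + ½) λ.
Minimum at m = 0: t = λ / (4 n) = 539 / (4 × 1.512) = 89.1 nm.

891 Å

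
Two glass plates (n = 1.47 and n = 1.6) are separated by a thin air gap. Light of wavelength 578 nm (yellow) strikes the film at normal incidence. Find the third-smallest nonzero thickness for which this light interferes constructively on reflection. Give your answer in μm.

Top surface (1.47 → 1.0): reflection off a lower-index medium gives no phase shift.
Ray reflecting at the bottom interface goes from n = 1.0 toward n = 1.6: a half-wave phase shift.
Net: one phase inversion between the two reflected rays.
So the condition for constructive reflection is 2 n t = (m + ½) λ.
The third-smallest nonzero thickness corresponds to m = 2: t = (m + ½) λ / (2 n) = 2.50 × 578 / (2 × 1.0) = 723 nm.

0.723 μm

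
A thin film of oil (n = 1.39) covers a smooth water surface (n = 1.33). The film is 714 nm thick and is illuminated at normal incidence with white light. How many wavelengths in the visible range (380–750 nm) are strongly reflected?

2

At the upper boundary (n = 1.0 to n = 1.39) the reflected ray undergoes a half-wave phase shift.
Ray reflecting at the bottom interface goes from n = 1.39 toward n = 1.33: no phase shift.
Exactly one π shift → a net half-wave offset.
For maximum reflection here: 2 n t = (m + ½) λ.
λ = 2 n t / (m + ½) = 1985 / (m + ½) nm.
m=2: 794 nm (IR); m=3: 567 nm (visible); m=4: 441 nm (visible); m=5: 361 nm (UV).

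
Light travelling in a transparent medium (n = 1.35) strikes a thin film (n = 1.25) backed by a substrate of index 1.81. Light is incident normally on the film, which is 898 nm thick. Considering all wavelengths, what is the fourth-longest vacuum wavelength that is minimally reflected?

Ray reflecting at the top interface goes from n = 1.35 toward n = 1.25: no phase shift.
At the lower boundary (n = 1.25 to n = 1.81) the reflected ray undergoes a half-wave phase shift.
The two reflections differ by half a wavelength.
With one net inversion, destructive interference in reflection requires 2 n t = m λ.
λ = 2 n t / m. The fourth-longest wavelength is m = 4: λ = 2 × 1.25 × 898 / 4.00 = 561 nm.

561 nm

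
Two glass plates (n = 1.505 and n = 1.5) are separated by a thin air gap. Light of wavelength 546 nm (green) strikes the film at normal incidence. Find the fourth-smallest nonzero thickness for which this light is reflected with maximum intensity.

956 nm

Ray reflecting at the top interface goes from n = 1.505 toward n = 1.0: no phase shift.
At the lower boundary (n = 1.0 to n = 1.5) the reflected ray undergoes a half-wave phase shift.
Net: one phase inversion between the two reflected rays.
With one net inversion, constructive interference in reflection requires 2 n t = (m + ½) λ.
The fourth-smallest nonzero thickness corresponds to m = 3: t = (m + ½) λ / (2 n) = 3.50 × 546 / (2 × 1.0) = 956 nm.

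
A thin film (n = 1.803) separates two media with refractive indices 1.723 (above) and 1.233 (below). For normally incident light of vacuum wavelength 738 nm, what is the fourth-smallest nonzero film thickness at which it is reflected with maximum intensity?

716 nm

At the upper boundary (n = 1.723 to n = 1.803) the reflected ray undergoes a half-wave phase shift.
Bottom surface (1.803 → 1.233): reflection off a lower-index medium gives no phase shift.
The two reflections differ by half a wavelength.
With one net inversion, constructive interference in reflection requires 2 n t = (m + ½) λ.
The fourth-smallest nonzero thickness corresponds to m = 3: t = (m + ½) λ / (2 n) = 3.50 × 738 / (2 × 1.803) = 716 nm.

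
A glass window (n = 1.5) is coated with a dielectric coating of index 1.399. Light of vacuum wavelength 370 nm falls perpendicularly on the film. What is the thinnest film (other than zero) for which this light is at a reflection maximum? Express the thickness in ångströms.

At the upper boundary (n = 1.0 to n = 1.399) the reflected ray undergoes a half-wave phase shift.
Ray reflecting at the bottom interface goes from n = 1.399 toward n = 1.5: a half-wave phase shift.
The two reflections carry the same phase change, so no net offset.
For maximum reflection here: 2 n t = m λ.
Minimum nonzero at m = 1: t = λ / (2 n) = 370 / (2 × 1.399) = 132 nm.

1322 Å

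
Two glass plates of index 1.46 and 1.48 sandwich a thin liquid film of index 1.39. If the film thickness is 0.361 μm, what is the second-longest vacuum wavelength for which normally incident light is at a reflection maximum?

At the upper boundary (n = 1.46 to n = 1.39) the reflected ray undergoes no phase shift.
Ray reflecting at the bottom interface goes from n = 1.39 toward n = 1.48: a half-wave phase shift.
Net: one phase inversion between the two reflected rays.
So the condition for constructive reflection is 2 n t = (m + ½) λ.
λ = 2 n t / (m + ½). The second-longest wavelength is m = 1: λ = 2 × 1.39 × 361 / 1.50 = 669 nm.

669 nm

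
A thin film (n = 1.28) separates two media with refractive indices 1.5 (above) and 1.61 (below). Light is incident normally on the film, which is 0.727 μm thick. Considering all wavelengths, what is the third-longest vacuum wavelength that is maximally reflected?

744 nm

At the upper boundary (n = 1.5 to n = 1.28) the reflected ray undergoes no phase shift.
Ray reflecting at the bottom interface goes from n = 1.28 toward n = 1.61: a half-wave phase shift.
Exactly one π shift → a net half-wave offset.
So the condition for constructive reflection is 2 n t = (m + ½) λ.
λ = 2 n t / (m + ½). The third-longest wavelength is m = 2: λ = 2 × 1.28 × 727 / 2.50 = 744 nm.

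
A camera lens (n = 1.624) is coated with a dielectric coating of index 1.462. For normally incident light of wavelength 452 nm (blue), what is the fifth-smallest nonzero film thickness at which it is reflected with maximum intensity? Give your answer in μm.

0.773 μm

Top surface (1.0 → 1.462): reflection off a higher-index medium gives a half-wave phase shift.
At the lower boundary (n = 1.462 to n = 1.624) the reflected ray undergoes a half-wave phase shift.
Zero or two π shifts → no net half-wave offset.
So the condition for constructive reflection is 2 n t = m λ.
The fifth-smallest nonzero thickness corresponds to m = 5: t = m λ / (2 n) = 5.00 × 452 / (2 × 1.462) = 773 nm.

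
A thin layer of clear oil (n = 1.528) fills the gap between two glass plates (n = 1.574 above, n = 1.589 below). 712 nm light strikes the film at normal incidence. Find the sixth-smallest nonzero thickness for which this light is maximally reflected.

1281 nm

At the upper boundary (n = 1.574 to n = 1.528) the reflected ray undergoes no phase shift.
Bottom surface (1.528 → 1.589): reflection off a higher-index medium gives a half-wave phase shift.
Net: one phase inversion between the two reflected rays.
With one net inversion, constructive interference in reflection requires 2 n t = (m + ½) λ.
The sixth-smallest nonzero thickness corresponds to m = 5: t = (m + ½) λ / (2 n) = 5.50 × 712 / (2 × 1.528) = 1281 nm.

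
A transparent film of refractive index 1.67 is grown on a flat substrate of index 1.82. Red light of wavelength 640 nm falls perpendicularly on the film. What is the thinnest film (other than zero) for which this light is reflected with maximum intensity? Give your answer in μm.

0.192 μm

At the upper boundary (n = 1.0 to n = 1.67) the reflected ray undergoes a half-wave phase shift.
Ray reflecting at the bottom interface goes from n = 1.67 toward n = 1.82: a half-wave phase shift.
Zero or two π shifts → no net half-wave offset.
So the condition for constructive reflection is 2 n t = m λ.
Minimum nonzero at m = 1: t = λ / (2 n) = 640 / (2 × 1.67) = 192 nm.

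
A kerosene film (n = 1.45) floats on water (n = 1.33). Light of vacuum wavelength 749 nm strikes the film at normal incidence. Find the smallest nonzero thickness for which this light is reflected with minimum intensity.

At the upper boundary (n = 1.0 to n = 1.45) the reflected ray undergoes a half-wave phase shift.
At the lower boundary (n = 1.45 to n = 1.33) the reflected ray undergoes no phase shift.
The two reflections differ by half a wavelength.
With one net inversion, destructive interference in reflection requires 2 n t = m λ.
The smallest nonzero thickness corresponds to m = 1: t = m λ / (2 n) = 1.00 × 749 / (2 × 1.45) = 258 nm.

258 nm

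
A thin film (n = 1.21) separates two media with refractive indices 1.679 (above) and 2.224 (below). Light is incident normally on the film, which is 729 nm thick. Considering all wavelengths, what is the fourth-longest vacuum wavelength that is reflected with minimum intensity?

At the upper boundary (n = 1.679 to n = 1.21) the reflected ray undergoes no phase shift.
Bottom surface (1.21 → 2.224): reflection off a higher-index medium gives a half-wave phase shift.
Net: one phase inversion between the two reflected rays.
For dark reflection here: 2 n t = m λ.
λ = 2 n t / m. The fourth-longest wavelength is m = 4: λ = 2 × 1.21 × 729 / 4.00 = 441 nm.

441 nm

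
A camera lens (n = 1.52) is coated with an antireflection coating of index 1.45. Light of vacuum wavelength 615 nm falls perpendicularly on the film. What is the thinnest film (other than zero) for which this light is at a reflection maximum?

Top surface (1.0 → 1.45): reflection off a higher-index medium gives a half-wave phase shift.
At the lower boundary (n = 1.45 to n = 1.52) the reflected ray undergoes a half-wave phase shift.
Zero or two π shifts → no net half-wave offset.
So the condition for constructive reflection is 2 n t = m λ.
Minimum nonzero at m = 1: t = λ / (2 n) = 615 / (2 × 1.45) = 212 nm.

212 nm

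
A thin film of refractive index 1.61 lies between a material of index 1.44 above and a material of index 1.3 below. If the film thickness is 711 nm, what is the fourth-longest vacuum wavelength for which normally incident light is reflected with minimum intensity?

572 nm

Top surface (1.44 → 1.61): reflection off a higher-index medium gives a half-wave phase shift.
Ray reflecting at the bottom interface goes from n = 1.61 toward n = 1.3: no phase shift.
The two reflections differ by half a wavelength.
For weak reflection here: 2 n t = m λ.
λ = 2 n t / m. The fourth-longest wavelength is m = 4: λ = 2 × 1.61 × 711 / 4.00 = 572 nm.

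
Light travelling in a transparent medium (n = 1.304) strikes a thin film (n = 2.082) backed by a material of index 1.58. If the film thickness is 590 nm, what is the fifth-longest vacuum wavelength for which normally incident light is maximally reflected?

546 nm

At the upper boundary (n = 1.304 to n = 2.082) the reflected ray undergoes a half-wave phase shift.
Bottom surface (2.082 → 1.58): reflection off a lower-index medium gives no phase shift.
The two reflections differ by half a wavelength.
For strong reflection here: 2 n t = (m + ½) λ.
λ = 2 n t / (m + ½). The fifth-longest wavelength is m = 4: λ = 2 × 2.082 × 590 / 4.50 = 546 nm.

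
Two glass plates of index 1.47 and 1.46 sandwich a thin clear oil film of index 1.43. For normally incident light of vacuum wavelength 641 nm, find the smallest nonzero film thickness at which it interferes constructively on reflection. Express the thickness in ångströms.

Ray reflecting at the top interface goes from n = 1.47 toward n = 1.43: no phase shift.
Bottom surface (1.43 → 1.46): reflection off a higher-index medium gives a half-wave phase shift.
The two reflections differ by half a wavelength.
For strong reflection here: 2 n t = (m + ½) λ.
Minimum at m = 0: t = λ / (4 n) = 641 / (4 × 1.43) = 112 nm.

1121 Å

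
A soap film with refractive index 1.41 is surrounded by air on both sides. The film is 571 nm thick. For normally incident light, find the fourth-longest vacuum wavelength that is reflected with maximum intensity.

460 nm

Ray reflecting at the top interface goes from n = 1.0 toward n = 1.41: a half-wave phase shift.
At the lower boundary (n = 1.41 to n = 1.0) the reflected ray undergoes no phase shift.
Exactly one π shift → a net half-wave offset.
With one net inversion, constructive interference in reflection requires 2 n t = (m + ½) λ.
λ = 2 n t / (m + ½). The fourth-longest wavelength is m = 3: λ = 2 × 1.41 × 571 / 3.50 = 460 nm.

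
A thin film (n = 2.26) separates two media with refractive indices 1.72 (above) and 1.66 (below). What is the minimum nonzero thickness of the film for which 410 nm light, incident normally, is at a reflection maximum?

Top surface (1.72 → 2.26): reflection off a higher-index medium gives a half-wave phase shift.
Bottom surface (2.26 → 1.66): reflection off a lower-index medium gives no phase shift.
Exactly one π shift → a net half-wave offset.
So the condition for constructive reflection is 2 n t = (m + ½) λ.
Minimum at m = 0: t = λ / (4 n) = 410 / (4 × 2.26) = 45.4 nm.

45.4 nm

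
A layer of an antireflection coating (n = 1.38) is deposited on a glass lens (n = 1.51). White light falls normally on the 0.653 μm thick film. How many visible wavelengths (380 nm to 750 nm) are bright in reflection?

Ray reflecting at the top interface goes from n = 1.0 toward n = 1.38: a half-wave phase shift.
Ray reflecting at the bottom interface goes from n = 1.38 toward n = 1.51: a half-wave phase shift.
Net: no relative phase inversion (both shifts match).
With no net inversion, constructive interference in reflection requires 2 n t = m λ.
λ = 2 n t / m = 1802 / m nm.
m=2: 901 nm (IR); m=3: 601 nm (visible); m=4: 451 nm (visible); m=5: 360 nm (UV).

2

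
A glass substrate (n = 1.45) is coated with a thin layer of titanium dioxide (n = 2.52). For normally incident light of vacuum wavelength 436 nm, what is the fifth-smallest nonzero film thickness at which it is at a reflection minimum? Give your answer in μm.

Top surface (1.0 → 2.52): reflection off a higher-index medium gives a half-wave phase shift.
At the lower boundary (n = 2.52 to n = 1.45) the reflected ray undergoes no phase shift.
Net: one phase inversion between the two reflected rays.
For minimum reflection here: 2 n t = m λ.
The fifth-smallest nonzero thickness corresponds to m = 5: t = m λ / (2 n) = 5.00 × 436 / (2 × 2.52) = 433 nm.

0.433 μm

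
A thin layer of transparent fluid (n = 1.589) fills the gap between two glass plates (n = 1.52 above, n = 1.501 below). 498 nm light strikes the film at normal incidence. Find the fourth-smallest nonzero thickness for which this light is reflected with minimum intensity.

At the upper boundary (n = 1.52 to n = 1.589) the reflected ray undergoes a half-wave phase shift.
At the lower boundary (n = 1.589 to n = 1.501) the reflected ray undergoes no phase shift.
Exactly one π shift → a net half-wave offset.
With one net inversion, destructive interference in reflection requires 2 n t = m λ.
The fourth-smallest nonzero thickness corresponds to m = 4: t = m λ / (2 n) = 4.00 × 498 / (2 × 1.589) = 627 nm.

627 nm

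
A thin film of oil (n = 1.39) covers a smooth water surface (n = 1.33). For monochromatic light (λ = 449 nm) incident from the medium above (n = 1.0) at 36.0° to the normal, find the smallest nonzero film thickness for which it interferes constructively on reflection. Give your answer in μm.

Ray reflecting at the top interface goes from n = 1.0 toward n = 1.39: a half-wave phase shift.
Ray reflecting at the bottom interface goes from n = 1.39 toward n = 1.33: no phase shift.
Net: one phase inversion between the two reflected rays.
So the condition for constructive reflection is 2 n t cos θ_r = (m + ½) λ.
Snell's law: 1.0 sin 36.0° = 1.39 sin θ_r → sin θ_r = 0.423, cos θ_r = 0.906.
Minimum at m = 0: t = λ / (4 n cos θ_r) = 449 / (4 × 1.39 × 0.906) = 89.1 nm.

0.0891 μm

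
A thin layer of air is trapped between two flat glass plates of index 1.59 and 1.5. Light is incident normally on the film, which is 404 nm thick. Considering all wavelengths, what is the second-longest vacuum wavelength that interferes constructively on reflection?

Top surface (1.59 → 1.0): reflection off a lower-index medium gives no phase shift.
Ray reflecting at the bottom interface goes from n = 1.0 toward n = 1.5: a half-wave phase shift.
The two reflections differ by half a wavelength.
With one net inversion, constructive interference in reflection requires 2 n t = (m + ½) λ.
λ = 2 n t / (m + ½). The second-longest wavelength is m = 1: λ = 2 × 1.0 × 404 / 1.50 = 539 nm.

539 nm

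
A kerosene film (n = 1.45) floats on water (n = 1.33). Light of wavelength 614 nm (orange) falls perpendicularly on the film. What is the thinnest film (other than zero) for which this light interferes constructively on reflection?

106 nm

Top surface (1.0 → 1.45): reflection off a higher-index medium gives a half-wave phase shift.
At the lower boundary (n = 1.45 to n = 1.33) the reflected ray undergoes no phase shift.
The two reflections differ by half a wavelength.
So the condition for constructive reflection is 2 n t = (m + ½) λ.
Minimum at m = 0: t = λ / (4 n) = 614 / (4 × 1.45) = 106 nm.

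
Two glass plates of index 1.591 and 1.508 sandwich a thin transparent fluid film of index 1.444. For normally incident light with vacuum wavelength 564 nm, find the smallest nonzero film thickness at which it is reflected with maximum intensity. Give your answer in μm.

0.0976 μm

Ray reflecting at the top interface goes from n = 1.591 toward n = 1.444: no phase shift.
At the lower boundary (n = 1.444 to n = 1.508) the reflected ray undergoes a half-wave phase shift.
The two reflections differ by half a wavelength.
For strong reflection here: 2 n t = (m + ½) λ.
Minimum at m = 0: t = λ / (4 n) = 564 / (4 × 1.444) = 97.6 nm.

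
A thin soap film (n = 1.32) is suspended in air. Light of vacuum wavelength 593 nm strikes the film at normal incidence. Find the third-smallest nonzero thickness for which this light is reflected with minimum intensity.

674 nm

At the upper boundary (n = 1.0 to n = 1.32) the reflected ray undergoes a half-wave phase shift.
Bottom surface (1.32 → 1.0): reflection off a lower-index medium gives no phase shift.
Net: one phase inversion between the two reflected rays.
So the condition for destructive reflection is 2 n t = m λ.
The third-smallest nonzero thickness corresponds to m = 3: t = m λ / (2 n) = 3.00 × 593 / (2 × 1.32) = 674 nm.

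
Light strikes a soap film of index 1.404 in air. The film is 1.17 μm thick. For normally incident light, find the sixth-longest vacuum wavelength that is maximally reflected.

At the upper boundary (n = 1.0 to n = 1.404) the reflected ray undergoes a half-wave phase shift.
Bottom surface (1.404 → 1.0): reflection off a lower-index medium gives no phase shift.
Net: one phase inversion between the two reflected rays.
For bright reflection here: 2 n t = (m + ½) λ.
λ = 2 n t / (m + ½). The sixth-longest wavelength is m = 5: λ = 2 × 1.404 × 1170 / 5.50 = 597 nm.

597 nm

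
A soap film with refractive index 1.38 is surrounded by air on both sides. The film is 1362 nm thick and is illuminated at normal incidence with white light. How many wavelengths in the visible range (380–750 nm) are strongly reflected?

5

Ray reflecting at the top interface goes from n = 1.0 toward n = 1.38: a half-wave phase shift.
Bottom surface (1.38 → 1.0): reflection off a lower-index medium gives no phase shift.
Exactly one π shift → a net half-wave offset.
For bright reflection here: 2 n t = (m + ½) λ.
λ = 2 n t / (m + ½) = 3759 / (m + ½) nm.
m=4: 835 nm (IR); m=5: 683 nm (visible); m=6: 578 nm (visible); m=7: 501 nm (visible); m=8: 442 nm (visible); m=9: 396 nm (visible); m=10: 358 nm (UV).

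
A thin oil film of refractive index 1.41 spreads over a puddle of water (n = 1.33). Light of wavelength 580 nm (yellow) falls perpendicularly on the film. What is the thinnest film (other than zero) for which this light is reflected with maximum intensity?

Ray reflecting at the top interface goes from n = 1.0 toward n = 1.41: a half-wave phase shift.
Bottom surface (1.41 → 1.33): reflection off a lower-index medium gives no phase shift.
Exactly one π shift → a net half-wave offset.
For strong reflection here: 2 n t = (m + ½) λ.
Minimum at m = 0: t = λ / (4 n) = 580 / (4 × 1.41) = 103 nm.

103 nm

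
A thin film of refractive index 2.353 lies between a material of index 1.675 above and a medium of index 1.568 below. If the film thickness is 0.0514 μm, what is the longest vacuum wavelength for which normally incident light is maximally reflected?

Top surface (1.675 → 2.353): reflection off a higher-index medium gives a half-wave phase shift.
At the lower boundary (n = 2.353 to n = 1.568) the reflected ray undergoes no phase shift.
Net: one phase inversion between the two reflected rays.
So the condition for constructive reflection is 2 n t = (m + ½) λ.
λ = 2 n t / (m + ½). The longest wavelength is m = 0: λ = 2 × 2.353 × 51.4 / 0.500 = 484 nm.

484 nm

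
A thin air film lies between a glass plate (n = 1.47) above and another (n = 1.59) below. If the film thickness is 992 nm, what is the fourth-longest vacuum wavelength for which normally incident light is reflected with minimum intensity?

Top surface (1.47 → 1.0): reflection off a lower-index medium gives no phase shift.
Bottom surface (1.0 → 1.59): reflection off a higher-index medium gives a half-wave phase shift.
Exactly one π shift → a net half-wave offset.
For dark reflection here: 2 n t = m λ.
λ = 2 n t / m. The fourth-longest wavelength is m = 4: λ = 2 × 1.0 × 992 / 4.00 = 496 nm.

496 nm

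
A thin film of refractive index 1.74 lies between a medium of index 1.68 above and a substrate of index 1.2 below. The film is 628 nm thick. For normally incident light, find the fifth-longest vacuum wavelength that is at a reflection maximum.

Ray reflecting at the top interface goes from n = 1.68 toward n = 1.74: a half-wave phase shift.
Ray reflecting at the bottom interface goes from n = 1.74 toward n = 1.2: no phase shift.
The two reflections differ by half a wavelength.
So the condition for constructive reflection is 2 n t = (m + ½) λ.
λ = 2 n t / (m + ½). The fifth-longest wavelength is m = 4: λ = 2 × 1.74 × 628 / 4.50 = 486 nm.

486 nm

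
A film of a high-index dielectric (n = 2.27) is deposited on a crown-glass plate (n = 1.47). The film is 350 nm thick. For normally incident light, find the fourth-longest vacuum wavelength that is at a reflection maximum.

At the upper boundary (n = 1.0 to n = 2.27) the reflected ray undergoes a half-wave phase shift.
Bottom surface (2.27 → 1.47): reflection off a lower-index medium gives no phase shift.
The two reflections differ by half a wavelength.
For maximum reflection here: 2 n t = (m + ½) λ.
λ = 2 n t / (m + ½). The fourth-longest wavelength is m = 3: λ = 2 × 2.27 × 350 / 3.50 = 454 nm.

454 nm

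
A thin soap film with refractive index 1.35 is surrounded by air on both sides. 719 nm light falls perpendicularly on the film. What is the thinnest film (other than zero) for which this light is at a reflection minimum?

266 nm

Top surface (1.0 → 1.35): reflection off a higher-index medium gives a half-wave phase shift.
Bottom surface (1.35 → 1.0): reflection off a lower-index medium gives no phase shift.
Exactly one π shift → a net half-wave offset.
With one net inversion, destructive interference in reflection requires 2 n t = m λ.
Minimum nonzero at m = 1: t = λ / (2 n) = 719 / (2 × 1.35) = 266 nm.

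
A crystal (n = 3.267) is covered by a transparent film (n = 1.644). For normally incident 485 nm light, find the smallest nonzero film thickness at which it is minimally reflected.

73.8 nm

Top surface (1.0 → 1.644): reflection off a higher-index medium gives a half-wave phase shift.
Ray reflecting at the bottom interface goes from n = 1.644 toward n = 3.267: a half-wave phase shift.
Net: no relative phase inversion (both shifts match).
With no net inversion, destructive interference in reflection requires 2 n t = (m + ½) λ.
Minimum at m = 0: t = λ / (4 n) = 485 / (4 × 1.644) = 73.8 nm.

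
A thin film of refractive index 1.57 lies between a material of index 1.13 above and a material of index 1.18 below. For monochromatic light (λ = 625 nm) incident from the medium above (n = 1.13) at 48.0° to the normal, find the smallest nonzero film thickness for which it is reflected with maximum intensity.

Ray reflecting at the top interface goes from n = 1.13 toward n = 1.57: a half-wave phase shift.
Ray reflecting at the bottom interface goes from n = 1.57 toward n = 1.18: no phase shift.
Net: one phase inversion between the two reflected rays.
So the condition for constructive reflection is 2 n t cos θ_r = (m + ½) λ.
Snell's law: 1.13 sin 48.0° = 1.57 sin θ_r → sin θ_r = 0.535, cos θ_r = 0.845.
Minimum at m = 0: t = λ / (4 n cos θ_r) = 625 / (4 × 1.57 × 0.845) = 118 nm.

118 nm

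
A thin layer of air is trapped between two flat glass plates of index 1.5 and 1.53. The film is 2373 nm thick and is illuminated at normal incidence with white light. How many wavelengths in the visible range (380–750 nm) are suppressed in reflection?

At the upper boundary (n = 1.5 to n = 1.0) the reflected ray undergoes no phase shift.
Bottom surface (1.0 → 1.53): reflection off a higher-index medium gives a half-wave phase shift.
The two reflections differ by half a wavelength.
With one net inversion, destructive interference in reflection requires 2 n t = m λ.
λ = 2 n t / m = 4746 / m nm.
m=6: 791 nm (IR); m=7: 678 nm (visible); m=8: 593 nm (visible); m=9: 527 nm (visible); m=10: 475 nm (visible); m=11: 431 nm (visible); m=12: 396 nm (visible); m=13: 365 nm (UV).

6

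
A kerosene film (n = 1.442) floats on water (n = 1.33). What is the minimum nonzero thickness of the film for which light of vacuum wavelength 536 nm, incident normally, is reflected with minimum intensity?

186 nm

At the upper boundary (n = 1.0 to n = 1.442) the reflected ray undergoes a half-wave phase shift.
At the lower boundary (n = 1.442 to n = 1.33) the reflected ray undergoes no phase shift.
Net: one phase inversion between the two reflected rays.
So the condition for destructive reflection is 2 n t = m λ.
Minimum nonzero at m = 1: t = λ / (2 n) = 536 / (2 × 1.442) = 186 nm.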